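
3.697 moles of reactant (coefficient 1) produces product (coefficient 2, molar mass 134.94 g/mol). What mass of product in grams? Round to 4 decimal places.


Use the coefficient ratio to convert reactant moles to product moles, then multiply by the product's molar mass.
moles_P = moles_R * (coeff_P / coeff_R) = 3.697 * (2/1) = 7.394
mass_P = moles_P * M_P = 7.394 * 134.94
mass_P = 997.74636 g, rounded to 4 dp:

997.7464 g


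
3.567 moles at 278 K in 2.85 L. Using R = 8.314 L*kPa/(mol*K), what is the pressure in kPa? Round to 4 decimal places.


PV = nRT, solve for P = nRT / V.
nRT = 3.567 * 8.314 * 278 = 8244.3786
P = 8244.3786 / 2.85
P = 2892.76442105 kPa, rounded to 4 dp:

2892.7644 kPa


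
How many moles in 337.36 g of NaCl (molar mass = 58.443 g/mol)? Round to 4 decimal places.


n = mass / M
n = 337.36 / 58.443
n = 5.77246206 mol, rounded to 4 dp:

5.7725 mol


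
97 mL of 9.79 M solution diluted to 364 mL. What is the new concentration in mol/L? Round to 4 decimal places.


Dilution: M1*V1 = M2*V2, solve for M2.
M2 = M1*V1 / V2
M2 = 9.79 * 97 / 364
M2 = 949.63 / 364
M2 = 2.60887363 mol/L, rounded to 4 dp:

2.6089 mol/L


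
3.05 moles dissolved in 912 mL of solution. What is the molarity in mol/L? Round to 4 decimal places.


Convert volume to liters: V_L = V_mL / 1000.
V_L = 912 / 1000 = 0.912 L
M = n / V_L = 3.05 / 0.912
M = 3.34429825 mol/L, rounded to 4 dp:

3.3443 mol/L


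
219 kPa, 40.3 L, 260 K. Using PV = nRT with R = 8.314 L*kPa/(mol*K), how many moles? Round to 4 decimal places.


PV = nRT, solve for n = PV / (RT).
PV = 219 * 40.3 = 8825.7
RT = 8.314 * 260 = 2161.64
n = 8825.7 / 2161.64
n = 4.08287226 mol, rounded to 4 dp:

4.0829 mol


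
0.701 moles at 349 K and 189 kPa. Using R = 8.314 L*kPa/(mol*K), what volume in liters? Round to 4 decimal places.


PV = nRT, solve for V = nRT / P.
nRT = 0.701 * 8.314 * 349 = 2034.0118
V = 2034.0118 / 189
V = 10.7619672 L, rounded to 4 dp:

10.7620 L


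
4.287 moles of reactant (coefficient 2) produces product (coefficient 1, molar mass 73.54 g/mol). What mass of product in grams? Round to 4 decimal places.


Use the coefficient ratio to convert reactant moles to product moles, then multiply by the product's molar mass.
moles_P = moles_R * (coeff_P / coeff_R) = 4.287 * (1/2) = 2.1435
mass_P = moles_P * M_P = 2.1435 * 73.54
mass_P = 157.63299 g, rounded to 4 dp:

157.6330 g


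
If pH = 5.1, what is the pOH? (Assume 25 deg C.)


At 25 deg C, pH + pOH = 14.
pOH = 14 - pH = 14 - 5.1
pOH = 8.9:

8.90


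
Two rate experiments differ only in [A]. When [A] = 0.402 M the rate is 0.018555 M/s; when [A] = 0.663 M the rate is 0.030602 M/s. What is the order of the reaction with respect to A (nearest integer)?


Rate is proportional to [A]^n, so rate2/rate1 = ([A]2/[A]1)^n. Take logs to solve for n.
rate2/rate1 = 0.030602 / 0.018555 = 1.6493
[A]2/[A]1 = 0.663 / 0.402 = 1.6493
n = ln(1.6493) / ln(1.6493) = 1.0
Nearest integer order:

1


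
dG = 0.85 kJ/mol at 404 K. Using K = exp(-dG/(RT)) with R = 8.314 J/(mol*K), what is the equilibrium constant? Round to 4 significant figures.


dG is in kJ/mol; multiply by 1000 to match R in J/(mol*K).
RT = 8.314 * 404 = 3358.856 J/mol
exponent = -dG*1000 / (RT) = -(0.85*1000) / 3358.856 = -0.25306235
K = exp(-0.25306235)
K = 0.77641947, rounded to 4 significant figures:

0.7764


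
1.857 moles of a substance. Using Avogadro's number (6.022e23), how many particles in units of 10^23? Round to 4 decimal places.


N = n * NA, then divide by 1e23 for the requested units.
N / 1e23 = n * 6.022
N / 1e23 = 1.857 * 6.022
N / 1e23 = 11.182854, rounded to 4 dp:

11.1829


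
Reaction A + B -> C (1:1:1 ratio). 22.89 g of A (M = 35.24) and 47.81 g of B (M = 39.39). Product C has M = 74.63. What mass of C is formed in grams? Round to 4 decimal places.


Find moles of each reactant; the smaller value is the limiting reagent in a 1:1:1 reaction, so moles_C equals moles of the limiter.
n_A = mass_A / M_A = 22.89 / 35.24 = 0.649546 mol
n_B = mass_B / M_B = 47.81 / 39.39 = 1.21376 mol
Limiting reagent: A (smaller), n_limiting = 0.649546 mol
mass_C = n_limiting * M_C = 0.649546 * 74.63
mass_C = 48.47561798 g, rounded to 4 dp:

48.4756 g


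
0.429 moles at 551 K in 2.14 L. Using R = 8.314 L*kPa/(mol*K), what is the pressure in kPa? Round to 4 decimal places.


PV = nRT, solve for P = nRT / V.
nRT = 0.429 * 8.314 * 551 = 1965.255
P = 1965.255 / 2.14
P = 918.34345794 kPa, rounded to 4 dp:

918.3435 kPa


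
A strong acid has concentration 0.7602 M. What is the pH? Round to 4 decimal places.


A strong acid dissociates completely, so [H+] equals the given concentration.
pH = -log10([H+]) = -log10(0.7602)
pH = 0.11907213, rounded to 4 dp:

0.1191


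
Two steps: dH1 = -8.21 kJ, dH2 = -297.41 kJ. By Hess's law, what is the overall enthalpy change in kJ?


Hess's law: enthalpy is a state function, so add the step enthalpies.
dH_total = dH1 + dH2 = -8.21 + (-297.41)
dH_total = -305.62 kJ:

-305.62 kJ


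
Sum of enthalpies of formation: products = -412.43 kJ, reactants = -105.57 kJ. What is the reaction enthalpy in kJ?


dH_rxn = sum(dH_f products) - sum(dH_f reactants)
dH_rxn = -412.43 - (-105.57)
dH_rxn = -306.86 kJ:

-306.86 kJ


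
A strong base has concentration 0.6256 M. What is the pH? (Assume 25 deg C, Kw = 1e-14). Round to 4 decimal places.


A strong base dissociates completely, so [OH-] equals the given concentration.
pOH = -log10([OH-]) = -log10(0.6256) = 0.203703
pH = 14 - pOH = 14 - 0.203703
pH = 13.796297, rounded to 4 dp:

13.7963


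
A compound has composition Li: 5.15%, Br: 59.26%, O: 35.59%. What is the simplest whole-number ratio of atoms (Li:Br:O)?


Assume 100 g of compound, divide each mass% by atomic mass to get moles, then normalize by the smallest to get a raw atom ratio.
Moles per 100 g: Li: 5.15/6.941 = 0.742, Br: 59.26/79.904 = 0.7416, O: 35.59/15.999 = 2.2245
Raw ratio (divide by min = 0.7416): Li: 1.0, Br: 1.0, O: 2.999
Multiply by 1 to clear fractions: Li: 1.0 ~= 1, Br: 1.0 ~= 1, O: 2.999 ~= 3
Reduce by GCD to get the simplest whole-number ratio:

1:1:3


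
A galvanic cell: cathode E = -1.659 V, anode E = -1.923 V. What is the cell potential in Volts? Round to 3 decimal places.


Standard cell potential: E_cell = E_cathode - E_anode.
E_cell = -1.659 - (-1.923)
E_cell = 0.264 V, rounded to 3 dp:

0.264 V


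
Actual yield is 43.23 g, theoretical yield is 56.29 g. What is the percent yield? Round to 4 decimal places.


% yield = 100 * actual / theoretical
% yield = 100 * 43.23 / 56.29
% yield = 76.79872091 %, rounded to 4 dp:

76.7987 %


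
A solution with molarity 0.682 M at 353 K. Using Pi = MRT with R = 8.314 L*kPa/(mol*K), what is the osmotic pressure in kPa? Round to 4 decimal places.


Osmotic pressure (van't Hoff): Pi = M*R*T.
RT = 8.314 * 353 = 2934.842
Pi = 0.682 * 2934.842
Pi = 2001.562244 kPa, rounded to 4 dp:

2001.5622 kPa


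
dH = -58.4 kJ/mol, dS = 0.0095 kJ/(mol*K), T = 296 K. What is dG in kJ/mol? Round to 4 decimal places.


Gibbs: dG = dH - T*dS (consistent units, dS already in kJ/(mol*K)).
T*dS = 296 * 0.0095 = 2.812
dG = -58.4 - (2.812)
dG = -61.212 kJ/mol, rounded to 4 dp:

-61.2120 kJ/mol


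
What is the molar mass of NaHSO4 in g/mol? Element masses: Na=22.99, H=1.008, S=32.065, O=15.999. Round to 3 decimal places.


M = sum(count * atomic_mass) over atoms.
M = 1*22.99 + 1*1.008 + 1*32.065 + 4*15.999
M = 22.99 + 1.008 + 32.065 + 63.996
M = 120.059 g/mol, rounded to 3 dp:

120.059 g/mol


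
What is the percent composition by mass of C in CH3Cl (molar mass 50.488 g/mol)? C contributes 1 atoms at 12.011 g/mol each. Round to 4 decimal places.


pct = 100 * (n_elem * M_elem) / M_total
mass_contribution = 1 * 12.011 = 12.011 g/mol
pct = 100 * 12.011 / 50.488
pct = 23.78981144 %, rounded to 4 dp:

23.7898 %


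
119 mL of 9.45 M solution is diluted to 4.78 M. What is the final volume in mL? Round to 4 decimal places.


Dilution: M1*V1 = M2*V2, solve for V2.
V2 = M1*V1 / M2
V2 = 9.45 * 119 / 4.78
V2 = 1124.55 / 4.78
V2 = 235.26150628 mL, rounded to 4 dp:

235.2615 mL


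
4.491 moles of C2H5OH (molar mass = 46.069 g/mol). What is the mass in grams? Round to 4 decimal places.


mass = n * M
mass = 4.491 * 46.069
mass = 206.895879 g, rounded to 4 dp:

206.8959 g


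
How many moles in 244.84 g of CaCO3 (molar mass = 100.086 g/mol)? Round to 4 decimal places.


n = mass / M
n = 244.84 / 100.086
n = 2.44629619 mol, rounded to 4 dp:

2.4463 mol


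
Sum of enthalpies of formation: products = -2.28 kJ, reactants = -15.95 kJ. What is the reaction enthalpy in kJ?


dH_rxn = sum(dH_f products) - sum(dH_f reactants)
dH_rxn = -2.28 - (-15.95)
dH_rxn = 13.67 kJ:

13.67 kJ


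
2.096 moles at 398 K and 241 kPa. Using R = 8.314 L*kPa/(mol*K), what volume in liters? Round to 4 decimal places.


PV = nRT, solve for V = nRT / P.
nRT = 2.096 * 8.314 * 398 = 6935.6053
V = 6935.6053 / 241
V = 28.77844523 L, rounded to 4 dp:

28.7784 L


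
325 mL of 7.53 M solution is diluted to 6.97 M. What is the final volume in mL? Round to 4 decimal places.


Dilution: M1*V1 = M2*V2, solve for V2.
V2 = M1*V1 / M2
V2 = 7.53 * 325 / 6.97
V2 = 2447.25 / 6.97
V2 = 351.11190818 mL, rounded to 4 dp:

351.1119 mL


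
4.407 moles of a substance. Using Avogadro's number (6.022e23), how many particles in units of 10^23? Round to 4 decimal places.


N = n * NA, then divide by 1e23 for the requested units.
N / 1e23 = n * 6.022
N / 1e23 = 4.407 * 6.022
N / 1e23 = 26.538954, rounded to 4 dp:

26.5390


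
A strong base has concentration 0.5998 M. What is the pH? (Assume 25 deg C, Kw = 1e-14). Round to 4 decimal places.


A strong base dissociates completely, so [OH-] equals the given concentration.
pOH = -log10([OH-]) = -log10(0.5998) = 0.221994
pH = 14 - pOH = 14 - 0.221994
pH = 13.778006, rounded to 4 dp:

13.7780


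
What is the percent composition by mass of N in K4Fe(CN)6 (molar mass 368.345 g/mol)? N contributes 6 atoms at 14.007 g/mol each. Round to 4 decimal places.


pct = 100 * (n_elem * M_elem) / M_total
mass_contribution = 6 * 14.007 = 84.042 g/mol
pct = 100 * 84.042 / 368.345
pct = 22.8161099 %, rounded to 4 dp:

22.8161 %


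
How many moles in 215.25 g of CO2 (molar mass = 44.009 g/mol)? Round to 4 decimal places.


n = mass / M
n = 215.25 / 44.009
n = 4.89104501 mol, rounded to 4 dp:

4.8910 mol


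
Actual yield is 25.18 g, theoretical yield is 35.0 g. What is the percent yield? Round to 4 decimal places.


% yield = 100 * actual / theoretical
% yield = 100 * 25.18 / 35.0
% yield = 71.94285714 %, rounded to 4 dp:

71.9429 %


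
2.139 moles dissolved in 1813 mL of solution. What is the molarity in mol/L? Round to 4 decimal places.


Convert volume to liters: V_L = V_mL / 1000.
V_L = 1813 / 1000 = 1.813 L
M = n / V_L = 2.139 / 1.813
M = 1.17981247 mol/L, rounded to 4 dp:

1.1798 mol/L


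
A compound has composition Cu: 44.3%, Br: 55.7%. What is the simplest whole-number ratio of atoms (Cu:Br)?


Assume 100 g of compound, divide each mass% by atomic mass to get moles, then normalize by the smallest to get a raw atom ratio.
Moles per 100 g: Cu: 44.3/63.546 = 0.6971, Br: 55.7/79.904 = 0.6971
Raw ratio (divide by min = 0.6971): Cu: 1.0, Br: 1.0
Multiply by 1 to clear fractions: Cu: 1.0 ~= 1, Br: 1.0 ~= 1
Reduce by GCD to get the simplest whole-number ratio:

1:1


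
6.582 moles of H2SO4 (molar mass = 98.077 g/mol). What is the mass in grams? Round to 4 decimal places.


mass = n * M
mass = 6.582 * 98.077
mass = 645.542814 g, rounded to 4 dp:

645.5428 g


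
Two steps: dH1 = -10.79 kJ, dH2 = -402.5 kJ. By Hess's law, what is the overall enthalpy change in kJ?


Hess's law: enthalpy is a state function, so add the step enthalpies.
dH_total = dH1 + dH2 = -10.79 + (-402.5)
dH_total = -413.29 kJ:

-413.29 kJ


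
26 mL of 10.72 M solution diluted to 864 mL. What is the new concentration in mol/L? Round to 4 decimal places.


Dilution: M1*V1 = M2*V2, solve for M2.
M2 = M1*V1 / V2
M2 = 10.72 * 26 / 864
M2 = 278.72 / 864
M2 = 0.32259259 mol/L, rounded to 4 dp:

0.3226 mol/L


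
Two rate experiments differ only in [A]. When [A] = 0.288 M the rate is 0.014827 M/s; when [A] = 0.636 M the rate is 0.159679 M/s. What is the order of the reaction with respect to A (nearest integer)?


Rate is proportional to [A]^n, so rate2/rate1 = ([A]2/[A]1)^n. Take logs to solve for n.
rate2/rate1 = 0.159679 / 0.014827 = 10.7695
[A]2/[A]1 = 0.636 / 0.288 = 2.2083
n = ln(10.7695) / ln(2.2083) = 3.0
Nearest integer order:

3


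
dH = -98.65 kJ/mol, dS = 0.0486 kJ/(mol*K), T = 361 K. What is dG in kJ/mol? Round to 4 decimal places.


Gibbs: dG = dH - T*dS (consistent units, dS already in kJ/(mol*K)).
T*dS = 361 * 0.0486 = 17.5446
dG = -98.65 - (17.5446)
dG = -116.1946 kJ/mol, rounded to 4 dp:

-116.1946 kJ/mol


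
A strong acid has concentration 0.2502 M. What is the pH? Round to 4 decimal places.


A strong acid dissociates completely, so [H+] equals the given concentration.
pH = -log10([H+]) = -log10(0.2502)
pH = 0.60171269, rounded to 4 dp:

0.6017


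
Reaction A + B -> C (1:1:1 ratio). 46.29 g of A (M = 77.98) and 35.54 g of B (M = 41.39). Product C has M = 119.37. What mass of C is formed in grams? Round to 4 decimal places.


Find moles of each reactant; the smaller value is the limiting reagent in a 1:1:1 reaction, so moles_C equals moles of the limiter.
n_A = mass_A / M_A = 46.29 / 77.98 = 0.593614 mol
n_B = mass_B / M_B = 35.54 / 41.39 = 0.858662 mol
Limiting reagent: A (smaller), n_limiting = 0.593614 mol
mass_C = n_limiting * M_C = 0.593614 * 119.37
mass_C = 70.85970318 g, rounded to 4 dp:

70.8597 g


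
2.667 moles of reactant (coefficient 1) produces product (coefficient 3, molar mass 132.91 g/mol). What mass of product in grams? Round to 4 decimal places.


Use the coefficient ratio to convert reactant moles to product moles, then multiply by the product's molar mass.
moles_P = moles_R * (coeff_P / coeff_R) = 2.667 * (3/1) = 8.001
mass_P = moles_P * M_P = 8.001 * 132.91
mass_P = 1063.41291 g, rounded to 4 dp:

1063.4129 g


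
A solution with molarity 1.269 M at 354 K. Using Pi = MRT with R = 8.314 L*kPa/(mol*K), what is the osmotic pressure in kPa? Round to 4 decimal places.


Osmotic pressure (van't Hoff): Pi = M*R*T.
RT = 8.314 * 354 = 2943.156
Pi = 1.269 * 2943.156
Pi = 3734.864964 kPa, rounded to 4 dp:

3734.8650 kPa


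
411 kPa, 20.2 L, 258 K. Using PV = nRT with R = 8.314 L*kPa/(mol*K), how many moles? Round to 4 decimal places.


PV = nRT, solve for n = PV / (RT).
PV = 411 * 20.2 = 8302.2
RT = 8.314 * 258 = 2145.012
n = 8302.2 / 2145.012
n = 3.87046786 mol, rounded to 4 dp:

3.8705 mol


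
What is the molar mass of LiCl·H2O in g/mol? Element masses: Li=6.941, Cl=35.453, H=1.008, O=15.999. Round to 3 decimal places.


M = sum(count * atomic_mass) over atoms.
M = 1*6.941 + 1*35.453 + 2*1.008 + 1*15.999
M = 6.941 + 35.453 + 2.016 + 15.999
M = 60.409 g/mol, rounded to 3 dp:

60.409 g/mol


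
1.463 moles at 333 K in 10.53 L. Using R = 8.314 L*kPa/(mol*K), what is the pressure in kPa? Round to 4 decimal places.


PV = nRT, solve for P = nRT / V.
nRT = 1.463 * 8.314 * 333 = 4050.4062
P = 4050.4062 / 10.53
P = 384.65396011 kPa, rounded to 4 dp:

384.6540 kPa


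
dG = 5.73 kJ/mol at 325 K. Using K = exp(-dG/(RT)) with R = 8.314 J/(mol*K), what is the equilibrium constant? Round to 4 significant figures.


dG is in kJ/mol; multiply by 1000 to match R in J/(mol*K).
RT = 8.314 * 325 = 2702.05 J/mol
exponent = -dG*1000 / (RT) = -(5.73*1000) / 2702.05 = -2.12061213
K = exp(-2.12061213)
K = 0.11995818, rounded to 4 significant figures:

0.1200


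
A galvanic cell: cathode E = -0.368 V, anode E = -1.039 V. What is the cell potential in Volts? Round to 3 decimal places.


Standard cell potential: E_cell = E_cathode - E_anode.
E_cell = -0.368 - (-1.039)
E_cell = 0.671 V, rounded to 3 dp:

0.671 V


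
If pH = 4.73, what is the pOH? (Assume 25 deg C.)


At 25 deg C, pH + pOH = 14.
pOH = 14 - pH = 14 - 4.73
pOH = 9.27:

9.27


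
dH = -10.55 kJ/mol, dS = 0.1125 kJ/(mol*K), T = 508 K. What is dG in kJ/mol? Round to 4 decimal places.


Gibbs: dG = dH - T*dS (consistent units, dS already in kJ/(mol*K)).
T*dS = 508 * 0.1125 = 57.15
dG = -10.55 - (57.15)
dG = -67.7 kJ/mol, rounded to 4 dp:

-67.7000 kJ/mol


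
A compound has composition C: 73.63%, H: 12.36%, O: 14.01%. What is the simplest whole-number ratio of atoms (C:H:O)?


Assume 100 g of compound, divide each mass% by atomic mass to get moles, then normalize by the smallest to get a raw atom ratio.
Moles per 100 g: C: 73.63/12.011 = 6.1302, H: 12.36/1.008 = 12.2619, O: 14.01/15.999 = 0.8757
Raw ratio (divide by min = 0.8757): C: 7.001, H: 14.003, O: 1.0
Multiply by 1 to clear fractions: C: 7.001 ~= 7, H: 14.003 ~= 14, O: 1.0 ~= 1
Reduce by GCD to get the simplest whole-number ratio:

7:14:1


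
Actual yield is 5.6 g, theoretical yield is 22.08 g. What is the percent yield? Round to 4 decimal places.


% yield = 100 * actual / theoretical
% yield = 100 * 5.6 / 22.08
% yield = 25.36231884 %, rounded to 4 dp:

25.3623 %


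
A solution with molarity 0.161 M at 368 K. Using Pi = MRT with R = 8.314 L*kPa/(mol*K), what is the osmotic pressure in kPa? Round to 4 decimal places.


Osmotic pressure (van't Hoff): Pi = M*R*T.
RT = 8.314 * 368 = 3059.552
Pi = 0.161 * 3059.552
Pi = 492.587872 kPa, rounded to 4 dp:

492.5879 kPa


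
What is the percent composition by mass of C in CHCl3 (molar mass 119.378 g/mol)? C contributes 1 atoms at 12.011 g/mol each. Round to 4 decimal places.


pct = 100 * (n_elem * M_elem) / M_total
mass_contribution = 1 * 12.011 = 12.011 g/mol
pct = 100 * 12.011 / 119.378
pct = 10.06131783 %, rounded to 4 dp:

10.0613 %


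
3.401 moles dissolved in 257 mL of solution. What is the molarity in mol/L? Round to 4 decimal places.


Convert volume to liters: V_L = V_mL / 1000.
V_L = 257 / 1000 = 0.257 L
M = n / V_L = 3.401 / 0.257
M = 13.23346304 mol/L, rounded to 4 dp:

13.2335 mol/L


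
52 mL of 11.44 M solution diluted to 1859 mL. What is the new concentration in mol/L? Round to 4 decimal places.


Dilution: M1*V1 = M2*V2, solve for M2.
M2 = M1*V1 / V2
M2 = 11.44 * 52 / 1859
M2 = 594.88 / 1859
M2 = 0.32 mol/L, rounded to 4 dp:

0.3200 mol/L


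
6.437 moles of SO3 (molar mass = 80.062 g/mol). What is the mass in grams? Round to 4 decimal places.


mass = n * M
mass = 6.437 * 80.062
mass = 515.359094 g, rounded to 4 dp:

515.3591 g


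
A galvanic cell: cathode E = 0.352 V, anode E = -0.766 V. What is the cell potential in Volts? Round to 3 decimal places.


Standard cell potential: E_cell = E_cathode - E_anode.
E_cell = 0.352 - (-0.766)
E_cell = 1.118 V, rounded to 3 dp:

1.118 V


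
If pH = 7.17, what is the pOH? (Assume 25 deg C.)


At 25 deg C, pH + pOH = 14.
pOH = 14 - pH = 14 - 7.17
pOH = 6.83:

6.83


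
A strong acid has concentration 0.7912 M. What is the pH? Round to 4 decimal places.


A strong acid dissociates completely, so [H+] equals the given concentration.
pH = -log10([H+]) = -log10(0.7912)
pH = 0.10171372, rounded to 4 dp:

0.1017


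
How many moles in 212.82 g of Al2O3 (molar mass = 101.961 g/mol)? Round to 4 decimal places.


n = mass / M
n = 212.82 / 101.961
n = 2.08726866 mol, rounded to 4 dp:

2.0873 mol


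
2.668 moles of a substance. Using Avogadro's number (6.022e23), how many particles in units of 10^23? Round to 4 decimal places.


N = n * NA, then divide by 1e23 for the requested units.
N / 1e23 = n * 6.022
N / 1e23 = 2.668 * 6.022
N / 1e23 = 16.066696, rounded to 4 dp:

16.0667


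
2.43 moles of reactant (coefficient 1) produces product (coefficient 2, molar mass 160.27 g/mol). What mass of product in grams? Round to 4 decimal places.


Use the coefficient ratio to convert reactant moles to product moles, then multiply by the product's molar mass.
moles_P = moles_R * (coeff_P / coeff_R) = 2.43 * (2/1) = 4.86
mass_P = moles_P * M_P = 4.86 * 160.27
mass_P = 778.9122 g, rounded to 4 dp:

778.9122 g


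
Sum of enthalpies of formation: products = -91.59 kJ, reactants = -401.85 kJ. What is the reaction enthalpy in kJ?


dH_rxn = sum(dH_f products) - sum(dH_f reactants)
dH_rxn = -91.59 - (-401.85)
dH_rxn = 310.26 kJ:

310.26 kJ


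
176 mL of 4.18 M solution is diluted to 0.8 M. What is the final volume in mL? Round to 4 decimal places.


Dilution: M1*V1 = M2*V2, solve for V2.
V2 = M1*V1 / M2
V2 = 4.18 * 176 / 0.8
V2 = 735.68 / 0.8
V2 = 919.6 mL, rounded to 4 dp:

919.6000 mL


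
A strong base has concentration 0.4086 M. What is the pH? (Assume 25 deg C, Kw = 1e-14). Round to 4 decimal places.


A strong base dissociates completely, so [OH-] equals the given concentration.
pOH = -log10([OH-]) = -log10(0.4086) = 0.388702
pH = 14 - pOH = 14 - 0.388702
pH = 13.611298, rounded to 4 dp:

13.6113


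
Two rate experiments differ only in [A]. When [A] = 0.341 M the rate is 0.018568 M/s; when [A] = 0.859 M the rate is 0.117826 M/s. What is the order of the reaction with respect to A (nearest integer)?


Rate is proportional to [A]^n, so rate2/rate1 = ([A]2/[A]1)^n. Take logs to solve for n.
rate2/rate1 = 0.117826 / 0.018568 = 6.3456
[A]2/[A]1 = 0.859 / 0.341 = 2.5191
n = ln(6.3456) / ln(2.5191) = 2.0
Nearest integer order:

2


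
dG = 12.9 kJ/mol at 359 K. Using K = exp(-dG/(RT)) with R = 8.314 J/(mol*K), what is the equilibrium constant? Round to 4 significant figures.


dG is in kJ/mol; multiply by 1000 to match R in J/(mol*K).
RT = 8.314 * 359 = 2984.726 J/mol
exponent = -dG*1000 / (RT) = -(12.9*1000) / 2984.726 = -4.32200477
K = exp(-4.32200477)
K = 0.013273247, rounded to 4 significant figures:

0.01327


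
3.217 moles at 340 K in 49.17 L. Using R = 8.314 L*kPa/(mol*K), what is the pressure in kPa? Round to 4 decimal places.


PV = nRT, solve for P = nRT / V.
nRT = 3.217 * 8.314 * 340 = 9093.6869
P = 9093.6869 / 49.17
P = 184.94380517 kPa, rounded to 4 dp:

184.9438 kPa


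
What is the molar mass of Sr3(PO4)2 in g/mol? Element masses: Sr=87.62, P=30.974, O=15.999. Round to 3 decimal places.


M = sum(count * atomic_mass) over atoms.
M = 3*87.62 + 2*30.974 + 8*15.999
M = 262.86 + 61.948 + 127.992
M = 452.8 g/mol, rounded to 3 dp:

452.800 g/mol


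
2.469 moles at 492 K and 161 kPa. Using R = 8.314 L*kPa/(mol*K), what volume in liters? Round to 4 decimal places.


PV = nRT, solve for V = nRT / P.
nRT = 2.469 * 8.314 * 492 = 10099.4149
V = 10099.4149 / 161
V = 62.72928509 L, rounded to 4 dp:

62.7293 L


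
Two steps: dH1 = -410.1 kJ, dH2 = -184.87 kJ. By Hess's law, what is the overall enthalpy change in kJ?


Hess's law: enthalpy is a state function, so add the step enthalpies.
dH_total = dH1 + dH2 = -410.1 + (-184.87)
dH_total = -594.97 kJ:

-594.97 kJ


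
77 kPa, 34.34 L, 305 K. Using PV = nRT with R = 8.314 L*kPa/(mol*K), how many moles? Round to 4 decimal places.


PV = nRT, solve for n = PV / (RT).
PV = 77 * 34.34 = 2644.18
RT = 8.314 * 305 = 2535.77
n = 2644.18 / 2535.77
n = 1.0427523 mol, rounded to 4 dp:

1.0428 mol


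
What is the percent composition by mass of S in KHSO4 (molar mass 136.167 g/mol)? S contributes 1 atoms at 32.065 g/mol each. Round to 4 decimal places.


pct = 100 * (n_elem * M_elem) / M_total
mass_contribution = 1 * 32.065 = 32.065 g/mol
pct = 100 * 32.065 / 136.167
pct = 23.54828997 %, rounded to 4 dp:

23.5483 %


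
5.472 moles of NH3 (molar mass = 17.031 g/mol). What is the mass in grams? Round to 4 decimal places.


mass = n * M
mass = 5.472 * 17.031
mass = 93.193632 g, rounded to 4 dp:

93.1936 g


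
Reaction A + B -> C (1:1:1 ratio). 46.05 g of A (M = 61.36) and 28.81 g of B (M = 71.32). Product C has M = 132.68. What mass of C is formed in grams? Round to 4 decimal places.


Find moles of each reactant; the smaller value is the limiting reagent in a 1:1:1 reaction, so moles_C equals moles of the limiter.
n_A = mass_A / M_A = 46.05 / 61.36 = 0.750489 mol
n_B = mass_B / M_B = 28.81 / 71.32 = 0.403954 mol
Limiting reagent: B (smaller), n_limiting = 0.403954 mol
mass_C = n_limiting * M_C = 0.403954 * 132.68
mass_C = 53.59661672 g, rounded to 4 dp:

53.5966 g


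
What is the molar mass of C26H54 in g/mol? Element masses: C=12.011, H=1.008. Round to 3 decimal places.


M = sum(count * atomic_mass) over atoms.
M = 26*12.011 + 54*1.008
M = 312.286 + 54.432
M = 366.718 g/mol, rounded to 3 dp:

366.718 g/mol


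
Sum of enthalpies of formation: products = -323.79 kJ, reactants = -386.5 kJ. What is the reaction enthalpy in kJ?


dH_rxn = sum(dH_f products) - sum(dH_f reactants)
dH_rxn = -323.79 - (-386.5)
dH_rxn = 62.71 kJ:

62.71 kJ


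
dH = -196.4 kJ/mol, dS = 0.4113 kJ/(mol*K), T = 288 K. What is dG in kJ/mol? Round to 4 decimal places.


Gibbs: dG = dH - T*dS (consistent units, dS already in kJ/(mol*K)).
T*dS = 288 * 0.4113 = 118.4544
dG = -196.4 - (118.4544)
dG = -314.8544 kJ/mol, rounded to 4 dp:

-314.8544 kJ/mol


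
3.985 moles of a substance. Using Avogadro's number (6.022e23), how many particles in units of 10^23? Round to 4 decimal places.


N = n * NA, then divide by 1e23 for the requested units.
N / 1e23 = n * 6.022
N / 1e23 = 3.985 * 6.022
N / 1e23 = 23.99767, rounded to 4 dp:

23.9977


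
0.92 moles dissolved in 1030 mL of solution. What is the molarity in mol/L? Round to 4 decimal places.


Convert volume to liters: V_L = V_mL / 1000.
V_L = 1030 / 1000 = 1.03 L
M = n / V_L = 0.92 / 1.03
M = 0.89320388 mol/L, rounded to 4 dp:

0.8932 mol/L


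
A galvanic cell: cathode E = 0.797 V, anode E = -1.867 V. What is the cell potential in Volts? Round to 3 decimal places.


Standard cell potential: E_cell = E_cathode - E_anode.
E_cell = 0.797 - (-1.867)
E_cell = 2.664 V, rounded to 3 dp:

2.664 V


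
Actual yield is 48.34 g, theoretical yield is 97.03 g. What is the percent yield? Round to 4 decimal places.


% yield = 100 * actual / theoretical
% yield = 100 * 48.34 / 97.03
% yield = 49.81964341 %, rounded to 4 dp:

49.8196 %


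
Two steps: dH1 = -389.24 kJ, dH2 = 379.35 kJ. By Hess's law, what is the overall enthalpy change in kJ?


Hess's law: enthalpy is a state function, so add the step enthalpies.
dH_total = dH1 + dH2 = -389.24 + (379.35)
dH_total = -9.89 kJ:

-9.89 kJ


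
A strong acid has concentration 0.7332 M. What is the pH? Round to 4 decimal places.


A strong acid dissociates completely, so [H+] equals the given concentration.
pH = -log10([H+]) = -log10(0.7332)
pH = 0.13477754, rounded to 4 dp:

0.1348


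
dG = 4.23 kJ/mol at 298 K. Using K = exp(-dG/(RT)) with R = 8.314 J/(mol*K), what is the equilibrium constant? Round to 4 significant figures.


dG is in kJ/mol; multiply by 1000 to match R in J/(mol*K).
RT = 8.314 * 298 = 2477.572 J/mol
exponent = -dG*1000 / (RT) = -(4.23*1000) / 2477.572 = -1.70731668
K = exp(-1.70731668)
K = 0.18135177, rounded to 4 significant figures:

0.1814


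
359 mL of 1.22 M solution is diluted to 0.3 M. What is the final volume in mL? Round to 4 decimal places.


Dilution: M1*V1 = M2*V2, solve for V2.
V2 = M1*V1 / M2
V2 = 1.22 * 359 / 0.3
V2 = 437.98 / 0.3
V2 = 1459.93333333 mL, rounded to 4 dp:

1459.9333 mL


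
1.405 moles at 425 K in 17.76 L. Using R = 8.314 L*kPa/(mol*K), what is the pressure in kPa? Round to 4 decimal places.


PV = nRT, solve for P = nRT / V.
nRT = 1.405 * 8.314 * 425 = 4964.4973
P = 4964.4973 / 17.76
P = 279.53250563 kPa, rounded to 4 dp:

279.5325 kPa


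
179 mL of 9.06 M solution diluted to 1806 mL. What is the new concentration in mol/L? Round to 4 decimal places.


Dilution: M1*V1 = M2*V2, solve for M2.
M2 = M1*V1 / V2
M2 = 9.06 * 179 / 1806
M2 = 1621.74 / 1806
M2 = 0.89797342 mol/L, rounded to 4 dp:

0.8980 mol/L


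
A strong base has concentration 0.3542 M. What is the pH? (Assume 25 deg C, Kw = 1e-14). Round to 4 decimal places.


A strong base dissociates completely, so [OH-] equals the given concentration.
pOH = -log10([OH-]) = -log10(0.3542) = 0.450751
pH = 14 - pOH = 14 - 0.450751
pH = 13.549249, rounded to 4 dp:

13.5492


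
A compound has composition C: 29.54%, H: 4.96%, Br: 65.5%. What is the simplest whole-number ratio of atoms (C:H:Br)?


Assume 100 g of compound, divide each mass% by atomic mass to get moles, then normalize by the smallest to get a raw atom ratio.
Moles per 100 g: C: 29.54/12.011 = 2.4594, H: 4.96/1.008 = 4.9206, Br: 65.5/79.904 = 0.8197
Raw ratio (divide by min = 0.8197): C: 3.0, H: 6.003, Br: 1.0
Multiply by 1 to clear fractions: C: 3.0 ~= 3, H: 6.003 ~= 6, Br: 1.0 ~= 1
Reduce by GCD to get the simplest whole-number ratio:

3:6:1


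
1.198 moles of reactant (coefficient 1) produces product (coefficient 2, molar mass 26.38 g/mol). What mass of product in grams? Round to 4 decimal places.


Use the coefficient ratio to convert reactant moles to product moles, then multiply by the product's molar mass.
moles_P = moles_R * (coeff_P / coeff_R) = 1.198 * (2/1) = 2.396
mass_P = moles_P * M_P = 2.396 * 26.38
mass_P = 63.20648 g, rounded to 4 dp:

63.2065 g


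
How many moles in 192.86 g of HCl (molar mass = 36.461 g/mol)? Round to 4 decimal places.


n = mass / M
n = 192.86 / 36.461
n = 5.2894874 mol, rounded to 4 dp:

5.2895 mol


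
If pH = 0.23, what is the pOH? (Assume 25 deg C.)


At 25 deg C, pH + pOH = 14.
pOH = 14 - pH = 14 - 0.23
pOH = 13.77:

13.77


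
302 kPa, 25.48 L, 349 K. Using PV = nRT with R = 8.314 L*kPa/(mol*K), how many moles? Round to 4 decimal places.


PV = nRT, solve for n = PV / (RT).
PV = 302 * 25.48 = 7694.96
RT = 8.314 * 349 = 2901.586
n = 7694.96 / 2901.586
n = 2.65198412 mol, rounded to 4 dp:

2.6520 mol


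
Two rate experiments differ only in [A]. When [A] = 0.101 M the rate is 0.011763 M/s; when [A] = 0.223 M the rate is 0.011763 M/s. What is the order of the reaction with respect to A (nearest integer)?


Rate is proportional to [A]^n, so rate2/rate1 = ([A]2/[A]1)^n. Take logs to solve for n.
rate2/rate1 = 0.011763 / 0.011763 = 1.0
[A]2/[A]1 = 0.223 / 0.101 = 2.2079
n = ln(1.0) / ln(2.2079) = 0.0
Nearest integer order:

0


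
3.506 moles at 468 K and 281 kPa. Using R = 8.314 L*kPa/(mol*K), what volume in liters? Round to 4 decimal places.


PV = nRT, solve for V = nRT / P.
nRT = 3.506 * 8.314 * 468 = 13641.6777
V = 13641.6777 / 281
V = 48.54689573 L, rounded to 4 dp:

48.5469 L


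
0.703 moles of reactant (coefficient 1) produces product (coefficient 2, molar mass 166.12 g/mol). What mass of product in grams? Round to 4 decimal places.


Use the coefficient ratio to convert reactant moles to product moles, then multiply by the product's molar mass.
moles_P = moles_R * (coeff_P / coeff_R) = 0.703 * (2/1) = 1.406
mass_P = moles_P * M_P = 1.406 * 166.12
mass_P = 233.56472 g, rounded to 4 dp:

233.5647 g


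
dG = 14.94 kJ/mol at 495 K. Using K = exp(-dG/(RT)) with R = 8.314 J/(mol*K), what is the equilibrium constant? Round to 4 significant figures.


dG is in kJ/mol; multiply by 1000 to match R in J/(mol*K).
RT = 8.314 * 495 = 4115.43 J/mol
exponent = -dG*1000 / (RT) = -(14.94*1000) / 4115.43 = -3.63024034
K = exp(-3.63024034)
K = 0.026509812, rounded to 4 significant figures:

0.02651


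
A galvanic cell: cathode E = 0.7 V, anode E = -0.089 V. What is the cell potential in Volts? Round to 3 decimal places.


Standard cell potential: E_cell = E_cathode - E_anode.
E_cell = 0.7 - (-0.089)
E_cell = 0.789 V, rounded to 3 dp:

0.789 V


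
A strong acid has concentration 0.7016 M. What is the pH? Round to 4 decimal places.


A strong acid dissociates completely, so [H+] equals the given concentration.
pH = -log10([H+]) = -log10(0.7016)
pH = 0.15391042, rounded to 4 dp:

0.1539


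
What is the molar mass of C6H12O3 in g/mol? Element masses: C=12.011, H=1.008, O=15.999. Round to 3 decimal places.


M = sum(count * atomic_mass) over atoms.
M = 6*12.011 + 12*1.008 + 3*15.999
M = 72.066 + 12.096 + 47.997
M = 132.159 g/mol, rounded to 3 dp:

132.159 g/mol


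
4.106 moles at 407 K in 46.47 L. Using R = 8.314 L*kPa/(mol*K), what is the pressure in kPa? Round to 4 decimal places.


PV = nRT, solve for P = nRT / V.
nRT = 4.106 * 8.314 * 407 = 13893.8746
P = 13893.8746 / 46.47
P = 298.98589628 kPa, rounded to 4 dp:

298.9859 kPa


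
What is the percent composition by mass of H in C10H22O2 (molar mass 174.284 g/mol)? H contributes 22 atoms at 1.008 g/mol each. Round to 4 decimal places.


pct = 100 * (n_elem * M_elem) / M_total
mass_contribution = 22 * 1.008 = 22.176 g/mol
pct = 100 * 22.176 / 174.284
pct = 12.72405958 %, rounded to 4 dp:

12.7241 %


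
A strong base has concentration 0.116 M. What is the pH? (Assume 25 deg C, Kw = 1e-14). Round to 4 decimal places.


A strong base dissociates completely, so [OH-] equals the given concentration.
pOH = -log10([OH-]) = -log10(0.116) = 0.935542
pH = 14 - pOH = 14 - 0.935542
pH = 13.064458, rounded to 4 dp:

13.0645


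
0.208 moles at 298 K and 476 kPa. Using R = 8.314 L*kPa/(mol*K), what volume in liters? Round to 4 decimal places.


PV = nRT, solve for V = nRT / P.
nRT = 0.208 * 8.314 * 298 = 515.335
V = 515.335 / 476
V = 1.08263655 L, rounded to 4 dp:

1.0826 L


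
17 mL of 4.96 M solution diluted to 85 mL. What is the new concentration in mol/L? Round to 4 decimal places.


Dilution: M1*V1 = M2*V2, solve for M2.
M2 = M1*V1 / V2
M2 = 4.96 * 17 / 85
M2 = 84.32 / 85
M2 = 0.992 mol/L, rounded to 4 dp:

0.9920 mol/L


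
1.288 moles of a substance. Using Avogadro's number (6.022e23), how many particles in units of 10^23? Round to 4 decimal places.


N = n * NA, then divide by 1e23 for the requested units.
N / 1e23 = n * 6.022
N / 1e23 = 1.288 * 6.022
N / 1e23 = 7.756336, rounded to 4 dp:

7.7563


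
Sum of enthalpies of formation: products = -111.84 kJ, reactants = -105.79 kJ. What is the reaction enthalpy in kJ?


dH_rxn = sum(dH_f products) - sum(dH_f reactants)
dH_rxn = -111.84 - (-105.79)
dH_rxn = -6.05 kJ:

-6.05 kJ


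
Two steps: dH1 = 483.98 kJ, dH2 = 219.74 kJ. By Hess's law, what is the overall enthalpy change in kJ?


Hess's law: enthalpy is a state function, so add the step enthalpies.
dH_total = dH1 + dH2 = 483.98 + (219.74)
dH_total = 703.72 kJ:

703.72 kJ


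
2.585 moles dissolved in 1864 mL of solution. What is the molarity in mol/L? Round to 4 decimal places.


Convert volume to liters: V_L = V_mL / 1000.
V_L = 1864 / 1000 = 1.864 L
M = n / V_L = 2.585 / 1.864
M = 1.38680258 mol/L, rounded to 4 dp:

1.3868 mol/L


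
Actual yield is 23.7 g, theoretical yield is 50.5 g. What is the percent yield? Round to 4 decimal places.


% yield = 100 * actual / theoretical
% yield = 100 * 23.7 / 50.5
% yield = 46.93069307 %, rounded to 4 dp:

46.9307 %


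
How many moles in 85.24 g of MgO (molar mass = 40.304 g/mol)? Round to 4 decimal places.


n = mass / M
n = 85.24 / 40.304
n = 2.11492656 mol, rounded to 4 dp:

2.1149 mol


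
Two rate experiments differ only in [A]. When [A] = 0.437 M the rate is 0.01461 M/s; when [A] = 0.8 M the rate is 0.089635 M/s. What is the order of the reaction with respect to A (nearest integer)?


Rate is proportional to [A]^n, so rate2/rate1 = ([A]2/[A]1)^n. Take logs to solve for n.
rate2/rate1 = 0.089635 / 0.01461 = 6.1352
[A]2/[A]1 = 0.8 / 0.437 = 1.8307
n = ln(6.1352) / ln(1.8307) = 3.0
Nearest integer order:

3


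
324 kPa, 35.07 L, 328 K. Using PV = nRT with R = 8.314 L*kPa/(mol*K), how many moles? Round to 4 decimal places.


PV = nRT, solve for n = PV / (RT).
PV = 324 * 35.07 = 11362.68
RT = 8.314 * 328 = 2726.992
n = 11362.68 / 2726.992
n = 4.1667449 mol, rounded to 4 dp:

4.1667 mol


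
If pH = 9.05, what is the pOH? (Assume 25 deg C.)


At 25 deg C, pH + pOH = 14.
pOH = 14 - pH = 14 - 9.05
pOH = 4.95:

4.95


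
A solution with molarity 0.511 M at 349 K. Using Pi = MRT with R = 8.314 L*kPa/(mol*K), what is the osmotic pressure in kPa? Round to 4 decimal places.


Osmotic pressure (van't Hoff): Pi = M*R*T.
RT = 8.314 * 349 = 2901.586
Pi = 0.511 * 2901.586
Pi = 1482.710446 kPa, rounded to 4 dp:

1482.7104 kPa


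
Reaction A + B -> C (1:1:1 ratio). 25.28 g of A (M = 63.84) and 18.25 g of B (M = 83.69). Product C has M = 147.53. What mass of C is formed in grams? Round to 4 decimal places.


Find moles of each reactant; the smaller value is the limiting reagent in a 1:1:1 reaction, so moles_C equals moles of the limiter.
n_A = mass_A / M_A = 25.28 / 63.84 = 0.39599 mol
n_B = mass_B / M_B = 18.25 / 83.69 = 0.218067 mol
Limiting reagent: B (smaller), n_limiting = 0.218067 mol
mass_C = n_limiting * M_C = 0.218067 * 147.53
mass_C = 32.17142451 g, rounded to 4 dp:

32.1714 g


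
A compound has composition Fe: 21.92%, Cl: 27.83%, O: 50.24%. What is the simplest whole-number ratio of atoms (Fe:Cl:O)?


Assume 100 g of compound, divide each mass% by atomic mass to get moles, then normalize by the smallest to get a raw atom ratio.
Moles per 100 g: Fe: 21.92/55.845 = 0.3925, Cl: 27.83/35.453 = 0.785, O: 50.24/15.999 = 3.1402
Raw ratio (divide by min = 0.3925): Fe: 1.0, Cl: 2.0, O: 8.0
Multiply by 1 to clear fractions: Fe: 1.0 ~= 1, Cl: 2.0 ~= 2, O: 8.0 ~= 8
Reduce by GCD to get the simplest whole-number ratio:

1:2:8


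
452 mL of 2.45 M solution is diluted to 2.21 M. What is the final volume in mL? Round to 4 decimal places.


Dilution: M1*V1 = M2*V2, solve for V2.
V2 = M1*V1 / M2
V2 = 2.45 * 452 / 2.21
V2 = 1107.4 / 2.21
V2 = 501.08597285 mL, rounded to 4 dp:

501.0860 mL


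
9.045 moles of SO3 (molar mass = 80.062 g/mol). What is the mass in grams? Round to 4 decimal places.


mass = n * M
mass = 9.045 * 80.062
mass = 724.16079 g, rounded to 4 dp:

724.1608 g


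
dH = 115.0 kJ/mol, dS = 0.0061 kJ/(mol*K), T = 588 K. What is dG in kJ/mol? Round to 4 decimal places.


Gibbs: dG = dH - T*dS (consistent units, dS already in kJ/(mol*K)).
T*dS = 588 * 0.0061 = 3.5868
dG = 115.0 - (3.5868)
dG = 111.4132 kJ/mol, rounded to 4 dp:

111.4132 kJ/mol


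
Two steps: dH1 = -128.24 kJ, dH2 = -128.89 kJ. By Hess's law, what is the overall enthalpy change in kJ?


Hess's law: enthalpy is a state function, so add the step enthalpies.
dH_total = dH1 + dH2 = -128.24 + (-128.89)
dH_total = -257.13 kJ:

-257.13 kJ


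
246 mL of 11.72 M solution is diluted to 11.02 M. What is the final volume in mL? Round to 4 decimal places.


Dilution: M1*V1 = M2*V2, solve for V2.
V2 = M1*V1 / M2
V2 = 11.72 * 246 / 11.02
V2 = 2883.12 / 11.02
V2 = 261.6261343 mL, rounded to 4 dp:

261.6261 mL


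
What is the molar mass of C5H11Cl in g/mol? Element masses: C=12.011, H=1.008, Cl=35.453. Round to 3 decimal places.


M = sum(count * atomic_mass) over atoms.
M = 5*12.011 + 11*1.008 + 1*35.453
M = 60.055 + 11.088 + 35.453
M = 106.596 g/mol, rounded to 3 dp:

106.596 g/mol


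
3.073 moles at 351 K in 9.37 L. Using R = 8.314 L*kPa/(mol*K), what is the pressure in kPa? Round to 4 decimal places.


PV = nRT, solve for P = nRT / V.
nRT = 3.073 * 8.314 * 351 = 8967.6716
P = 8967.6716 / 9.37
P = 957.06207044 kPa, rounded to 4 dp:

957.0621 kPa


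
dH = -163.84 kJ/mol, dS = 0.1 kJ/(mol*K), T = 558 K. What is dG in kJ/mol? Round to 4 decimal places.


Gibbs: dG = dH - T*dS (consistent units, dS already in kJ/(mol*K)).
T*dS = 558 * 0.1 = 55.8
dG = -163.84 - (55.8)
dG = -219.64 kJ/mol, rounded to 4 dp:

-219.6400 kJ/mol


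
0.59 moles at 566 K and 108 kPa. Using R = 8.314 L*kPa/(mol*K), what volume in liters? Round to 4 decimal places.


PV = nRT, solve for V = nRT / P.
nRT = 0.59 * 8.314 * 566 = 2776.3772
V = 2776.3772 / 108
V = 25.7071963 L, rounded to 4 dp:

25.7072 L


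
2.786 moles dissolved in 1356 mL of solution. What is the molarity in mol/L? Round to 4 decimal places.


Convert volume to liters: V_L = V_mL / 1000.
V_L = 1356 / 1000 = 1.356 L
M = n / V_L = 2.786 / 1.356
M = 2.05457227 mol/L, rounded to 4 dp:

2.0546 mol/L
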